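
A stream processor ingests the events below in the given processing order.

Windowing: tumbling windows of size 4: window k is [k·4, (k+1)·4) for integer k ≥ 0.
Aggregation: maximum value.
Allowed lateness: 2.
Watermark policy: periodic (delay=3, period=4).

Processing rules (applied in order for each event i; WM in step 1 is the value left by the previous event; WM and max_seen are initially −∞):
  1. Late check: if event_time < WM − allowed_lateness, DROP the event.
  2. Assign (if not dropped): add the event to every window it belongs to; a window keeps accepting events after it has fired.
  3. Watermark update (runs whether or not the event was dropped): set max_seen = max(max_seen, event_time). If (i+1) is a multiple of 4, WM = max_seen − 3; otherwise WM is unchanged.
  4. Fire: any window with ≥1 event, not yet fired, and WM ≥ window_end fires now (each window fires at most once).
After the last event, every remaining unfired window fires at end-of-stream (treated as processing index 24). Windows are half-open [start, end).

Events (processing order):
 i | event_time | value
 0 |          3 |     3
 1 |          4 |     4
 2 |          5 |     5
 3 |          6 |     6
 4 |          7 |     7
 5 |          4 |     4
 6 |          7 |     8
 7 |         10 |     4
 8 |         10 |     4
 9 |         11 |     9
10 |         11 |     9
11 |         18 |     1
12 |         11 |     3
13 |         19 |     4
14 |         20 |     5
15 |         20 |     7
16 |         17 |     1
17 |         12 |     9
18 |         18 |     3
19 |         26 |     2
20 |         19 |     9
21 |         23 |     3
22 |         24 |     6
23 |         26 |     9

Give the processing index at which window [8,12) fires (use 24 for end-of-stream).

11

i=0 t=3 v=3: → [0,4); WM=−∞
i=1 t=4 v=4: → [4,8); WM=−∞
i=2 t=5 v=5: → [4,8); WM=−∞
i=3 t=6 v=6: → [4,8); WM=3
i=4 t=7 v=7: → [4,8); WM=3
i=5 t=4 v=4: → [4,8); WM=3
i=6 t=7 v=8: → [4,8); WM=3
i=7 t=10 v=4: → [8,12); WM=7; [0,4) fires=3
i=8 t=10 v=4: → [8,12); WM=7
i=9 t=11 v=9: → [8,12); WM=7
i=10 t=11 v=9: → [8,12); WM=7
i=11 t=18 v=1: → [16,20); WM=15; [4,8) fires=8 [8,12) fires=9
i=12 t=11 v=3: DROP (t<15-2); WM=15
i=13 t=19 v=4: → [16,20); WM=15
i=14 t=20 v=5: → [20,24); WM=15
i=15 t=20 v=7: → [20,24); WM=17
i=16 t=17 v=1: → [16,20); WM=17
i=17 t=12 v=9: DROP (t<17-2); WM=17
i=18 t=18 v=3: → [16,20); WM=17
i=19 t=26 v=2: → [24,28); WM=23; [16,20) fires=4
i=20 t=19 v=9: DROP (t<23-2); WM=23
i=21 t=23 v=3: → [20,24); WM=23
i=22 t=24 v=6: → [24,28); WM=23
i=23 t=26 v=9: → [24,28); WM=23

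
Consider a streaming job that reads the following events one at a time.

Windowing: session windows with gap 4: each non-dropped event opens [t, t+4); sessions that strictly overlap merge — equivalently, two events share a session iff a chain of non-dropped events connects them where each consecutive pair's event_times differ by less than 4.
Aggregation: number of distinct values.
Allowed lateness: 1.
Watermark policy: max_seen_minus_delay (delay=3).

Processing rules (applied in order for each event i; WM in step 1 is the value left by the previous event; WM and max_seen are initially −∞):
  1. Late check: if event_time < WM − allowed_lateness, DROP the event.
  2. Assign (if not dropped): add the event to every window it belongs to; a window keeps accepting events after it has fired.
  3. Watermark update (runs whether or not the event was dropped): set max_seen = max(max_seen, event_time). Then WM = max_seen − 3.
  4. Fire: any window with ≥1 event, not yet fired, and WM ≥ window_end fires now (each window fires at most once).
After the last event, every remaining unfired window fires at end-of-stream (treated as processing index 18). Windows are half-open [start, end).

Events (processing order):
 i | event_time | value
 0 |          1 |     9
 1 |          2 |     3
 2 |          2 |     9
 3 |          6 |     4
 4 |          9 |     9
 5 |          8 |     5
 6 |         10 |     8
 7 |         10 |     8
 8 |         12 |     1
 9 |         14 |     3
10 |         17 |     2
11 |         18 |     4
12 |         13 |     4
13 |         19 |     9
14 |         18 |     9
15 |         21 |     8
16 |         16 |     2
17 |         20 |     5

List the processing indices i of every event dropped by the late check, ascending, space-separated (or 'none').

12 16

i=0 t=1 v=9: → [1,5); WM=-2
i=1 t=2 v=3: → [1,6); WM=-1
i=2 t=2 v=9: → [1,6); WM=-1
i=3 t=6 v=4: → [6,10); WM=3
i=4 t=9 v=9: → [6,13); WM=6
i=5 t=8 v=5: → [6,13); WM=6
i=6 t=10 v=8: → [6,14); WM=7
i=7 t=10 v=8: → [6,14); WM=7
i=8 t=12 v=1: → [6,16); WM=9
i=9 t=14 v=3: → [6,18); WM=11
i=10 t=17 v=2: → [6,21); WM=14
i=11 t=18 v=4: → [6,22); WM=15
i=12 t=13 v=4: DROP (t<15-1); WM=15
i=13 t=19 v=9: → [6,23); WM=16
i=14 t=18 v=9: → [6,23); WM=16
i=15 t=21 v=8: → [6,25); WM=18
i=16 t=16 v=2: DROP (t<18-1); WM=18
i=17 t=20 v=5: → [6,25); WM=18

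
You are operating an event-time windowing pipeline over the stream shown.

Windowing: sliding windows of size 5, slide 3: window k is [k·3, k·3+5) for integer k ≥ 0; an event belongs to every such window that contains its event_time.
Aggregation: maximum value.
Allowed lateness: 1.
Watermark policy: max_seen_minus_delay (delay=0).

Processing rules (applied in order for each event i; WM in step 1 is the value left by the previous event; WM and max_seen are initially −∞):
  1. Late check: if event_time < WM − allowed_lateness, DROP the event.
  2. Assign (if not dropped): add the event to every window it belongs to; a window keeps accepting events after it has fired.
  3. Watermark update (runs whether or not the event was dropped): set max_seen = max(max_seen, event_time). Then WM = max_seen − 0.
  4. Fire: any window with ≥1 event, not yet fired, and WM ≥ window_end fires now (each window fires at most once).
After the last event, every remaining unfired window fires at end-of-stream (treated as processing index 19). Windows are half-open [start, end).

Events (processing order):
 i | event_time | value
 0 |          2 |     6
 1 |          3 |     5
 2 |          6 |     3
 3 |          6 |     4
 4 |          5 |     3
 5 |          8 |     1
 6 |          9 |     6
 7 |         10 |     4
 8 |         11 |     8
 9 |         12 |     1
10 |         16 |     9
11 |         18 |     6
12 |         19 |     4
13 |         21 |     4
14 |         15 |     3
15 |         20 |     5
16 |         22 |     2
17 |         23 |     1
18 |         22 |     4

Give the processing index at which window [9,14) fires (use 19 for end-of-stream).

i=0 t=2 v=6: → [0,5); WM=2
i=1 t=3 v=5: → [3,8),[0,5); WM=3
i=2 t=6 v=3: → [6,11),[3,8); WM=6; [0,5) fires=6
i=3 t=6 v=4: → [6,11),[3,8); WM=6
i=4 t=5 v=3: → [3,8); WM=6
i=5 t=8 v=1: → [6,11); WM=8; [3,8) fires=5
i=6 t=9 v=6: → [9,14),[6,11); WM=9
i=7 t=10 v=4: → [9,14),[6,11); WM=10
i=8 t=11 v=8: → [9,14); WM=11; [6,11) fires=6
i=9 t=12 v=1: → [12,17),[9,14); WM=12
i=10 t=16 v=9: → [15,20),[12,17); WM=16; [9,14) fires=8
i=11 t=18 v=6: → [18,23),[15,20); WM=18; [12,17) fires=9
i=12 t=19 v=4: → [18,23),[15,20); WM=19
i=13 t=21 v=4: → [21,26),[18,23); WM=21; [15,20) fires=9
i=14 t=15 v=3: DROP (t<21-1); WM=21
i=15 t=20 v=5: → [18,23); WM=21
i=16 t=22 v=2: → [21,26),[18,23); WM=22
i=17 t=23 v=1: → [21,26); WM=23; [18,23) fires=6
i=18 t=22 v=4: → [21,26),[18,23); WM=23

10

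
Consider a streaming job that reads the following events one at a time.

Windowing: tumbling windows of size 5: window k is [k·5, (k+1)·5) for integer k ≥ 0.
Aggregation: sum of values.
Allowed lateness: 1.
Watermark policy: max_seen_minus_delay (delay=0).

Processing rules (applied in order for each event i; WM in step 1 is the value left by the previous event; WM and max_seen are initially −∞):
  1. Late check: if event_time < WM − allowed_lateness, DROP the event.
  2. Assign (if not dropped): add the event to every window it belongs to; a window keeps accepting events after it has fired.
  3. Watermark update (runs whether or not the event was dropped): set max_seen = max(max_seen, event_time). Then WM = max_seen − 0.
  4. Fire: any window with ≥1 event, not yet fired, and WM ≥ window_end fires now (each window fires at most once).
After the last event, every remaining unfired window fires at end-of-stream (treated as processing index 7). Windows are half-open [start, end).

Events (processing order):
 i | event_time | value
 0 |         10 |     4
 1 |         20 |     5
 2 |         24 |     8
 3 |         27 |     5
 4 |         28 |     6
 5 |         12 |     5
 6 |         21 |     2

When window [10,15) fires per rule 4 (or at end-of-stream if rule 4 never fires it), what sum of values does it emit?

4

i=0 t=10 v=4: → [10,15); WM=10
i=1 t=20 v=5: → [20,25); WM=20; [10,15) fires=4
i=2 t=24 v=8: → [20,25); WM=24
i=3 t=27 v=5: → [25,30); WM=27; [20,25) fires=13
i=4 t=28 v=6: → [25,30); WM=28
i=5 t=12 v=5: DROP (t<28-1); WM=28
i=6 t=21 v=2: DROP (t<28-1); WM=28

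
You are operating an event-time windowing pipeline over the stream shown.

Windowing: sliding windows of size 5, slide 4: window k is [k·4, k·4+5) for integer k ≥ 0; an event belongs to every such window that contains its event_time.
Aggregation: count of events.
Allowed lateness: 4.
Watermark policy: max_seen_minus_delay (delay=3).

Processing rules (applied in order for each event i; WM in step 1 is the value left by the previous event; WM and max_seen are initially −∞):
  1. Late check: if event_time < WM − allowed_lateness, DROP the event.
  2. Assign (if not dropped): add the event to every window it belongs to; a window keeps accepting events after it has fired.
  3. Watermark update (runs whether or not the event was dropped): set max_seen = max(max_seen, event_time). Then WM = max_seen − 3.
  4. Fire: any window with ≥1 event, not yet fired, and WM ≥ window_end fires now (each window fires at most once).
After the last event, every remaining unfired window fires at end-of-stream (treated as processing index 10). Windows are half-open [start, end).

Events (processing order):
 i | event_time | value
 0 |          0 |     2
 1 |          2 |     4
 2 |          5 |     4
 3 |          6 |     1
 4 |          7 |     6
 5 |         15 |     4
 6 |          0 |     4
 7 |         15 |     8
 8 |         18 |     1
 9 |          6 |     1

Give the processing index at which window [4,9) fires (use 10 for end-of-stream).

i=0 t=0 v=2: → [0,5); WM=-3
i=1 t=2 v=4: → [0,5); WM=-1
i=2 t=5 v=4: → [4,9); WM=2
i=3 t=6 v=1: → [4,9); WM=3
i=4 t=7 v=6: → [4,9); WM=4
i=5 t=15 v=4: → [12,17); WM=12; [0,5) fires=2 [4,9) fires=3
i=6 t=0 v=4: DROP (t<12-4); WM=12
i=7 t=15 v=8: → [12,17); WM=12
i=8 t=18 v=1: → [16,21); WM=15
i=9 t=6 v=1: DROP (t<15-4); WM=15

5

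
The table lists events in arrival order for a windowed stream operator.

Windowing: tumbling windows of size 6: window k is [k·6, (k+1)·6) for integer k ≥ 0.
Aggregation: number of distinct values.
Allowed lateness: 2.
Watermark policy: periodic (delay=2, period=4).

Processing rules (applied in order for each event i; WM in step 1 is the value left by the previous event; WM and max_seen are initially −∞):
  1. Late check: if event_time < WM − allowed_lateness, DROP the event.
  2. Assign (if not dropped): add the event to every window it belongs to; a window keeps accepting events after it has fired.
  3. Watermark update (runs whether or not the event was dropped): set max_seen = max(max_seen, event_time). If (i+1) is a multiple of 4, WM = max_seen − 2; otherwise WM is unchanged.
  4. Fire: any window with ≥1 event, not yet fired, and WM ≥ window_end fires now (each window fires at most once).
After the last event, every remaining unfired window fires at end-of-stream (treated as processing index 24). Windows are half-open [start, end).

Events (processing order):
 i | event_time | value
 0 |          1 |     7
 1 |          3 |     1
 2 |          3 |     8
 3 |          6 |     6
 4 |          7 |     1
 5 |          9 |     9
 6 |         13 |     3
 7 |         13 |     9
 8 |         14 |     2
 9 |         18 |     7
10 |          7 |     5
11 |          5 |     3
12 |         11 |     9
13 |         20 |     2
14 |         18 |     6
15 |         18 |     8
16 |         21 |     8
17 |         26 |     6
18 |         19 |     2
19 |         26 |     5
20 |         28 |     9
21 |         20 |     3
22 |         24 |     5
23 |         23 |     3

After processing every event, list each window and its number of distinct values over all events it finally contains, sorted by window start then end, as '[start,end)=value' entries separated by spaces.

[0,6)=3 [6,12)=3 [12,18)=3 [18,24)=5 [24,30)=3

i=0 t=1 v=7: → [0,6); WM=−∞
i=1 t=3 v=1: → [0,6); WM=−∞
i=2 t=3 v=8: → [0,6); WM=−∞
i=3 t=6 v=6: → [6,12); WM=4
i=4 t=7 v=1: → [6,12); WM=4
i=5 t=9 v=9: → [6,12); WM=4
i=6 t=13 v=3: → [12,18); WM=4
i=7 t=13 v=9: → [12,18); WM=11; [0,6) fires=3
i=8 t=14 v=2: → [12,18); WM=11
i=9 t=18 v=7: → [18,24); WM=11
i=10 t=7 v=5: DROP (t<11-2); WM=11
i=11 t=5 v=3: DROP (t<11-2); WM=16; [6,12) fires=3
i=12 t=11 v=9: DROP (t<16-2); WM=16
i=13 t=20 v=2: → [18,24); WM=16
i=14 t=18 v=6: → [18,24); WM=16
i=15 t=18 v=8: → [18,24); WM=18; [12,18) fires=3
i=16 t=21 v=8: → [18,24); WM=18
i=17 t=26 v=6: → [24,30); WM=18
i=18 t=19 v=2: → [18,24); WM=18
i=19 t=26 v=5: → [24,30); WM=24; [18,24) fires=4
i=20 t=28 v=9: → [24,30); WM=24
i=21 t=20 v=3: DROP (t<24-2); WM=24
i=22 t=24 v=5: → [24,30); WM=24
i=23 t=23 v=3: → [18,24); WM=26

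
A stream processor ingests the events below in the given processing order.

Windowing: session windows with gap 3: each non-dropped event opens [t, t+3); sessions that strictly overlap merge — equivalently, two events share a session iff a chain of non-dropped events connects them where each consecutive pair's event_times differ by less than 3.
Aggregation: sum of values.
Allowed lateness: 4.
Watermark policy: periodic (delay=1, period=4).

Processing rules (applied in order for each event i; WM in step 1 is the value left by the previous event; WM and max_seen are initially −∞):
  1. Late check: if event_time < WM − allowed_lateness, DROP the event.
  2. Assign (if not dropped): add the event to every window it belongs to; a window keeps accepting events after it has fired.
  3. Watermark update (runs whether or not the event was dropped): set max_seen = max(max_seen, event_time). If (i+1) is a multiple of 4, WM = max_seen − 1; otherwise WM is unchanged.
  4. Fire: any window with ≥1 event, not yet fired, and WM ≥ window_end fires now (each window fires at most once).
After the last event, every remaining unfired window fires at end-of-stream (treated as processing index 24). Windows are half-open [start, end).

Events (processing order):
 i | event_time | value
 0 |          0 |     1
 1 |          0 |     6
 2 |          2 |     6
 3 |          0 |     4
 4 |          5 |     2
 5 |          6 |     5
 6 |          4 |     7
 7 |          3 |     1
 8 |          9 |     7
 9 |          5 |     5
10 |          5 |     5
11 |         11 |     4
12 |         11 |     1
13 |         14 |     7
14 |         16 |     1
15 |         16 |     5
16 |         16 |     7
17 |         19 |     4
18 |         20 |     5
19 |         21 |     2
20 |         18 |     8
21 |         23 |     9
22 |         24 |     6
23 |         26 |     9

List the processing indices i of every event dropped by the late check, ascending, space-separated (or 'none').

i=0 t=0 v=1: → [0,3); WM=−∞
i=1 t=0 v=6: → [0,3); WM=−∞
i=2 t=2 v=6: → [0,5); WM=−∞
i=3 t=0 v=4: → [0,5); WM=1
i=4 t=5 v=2: → [5,8); WM=1
i=5 t=6 v=5: → [5,9); WM=1
i=6 t=4 v=7: → [0,9); WM=1
i=7 t=3 v=1: → [0,9); WM=5
i=8 t=9 v=7: → [9,12); WM=5
i=9 t=5 v=5: → [0,9); WM=5
i=10 t=5 v=5: → [0,9); WM=5
i=11 t=11 v=4: → [9,14); WM=10
i=12 t=11 v=1: → [9,14); WM=10
i=13 t=14 v=7: → [14,17); WM=10
i=14 t=16 v=1: → [14,19); WM=10
i=15 t=16 v=5: → [14,19); WM=15
i=16 t=16 v=7: → [14,19); WM=15
i=17 t=19 v=4: → [19,22); WM=15
i=18 t=20 v=5: → [19,23); WM=15
i=19 t=21 v=2: → [19,24); WM=20
i=20 t=18 v=8: → [14,24); WM=20
i=21 t=23 v=9: → [14,26); WM=20
i=22 t=24 v=6: → [14,27); WM=20
i=23 t=26 v=9: → [14,29); WM=25

none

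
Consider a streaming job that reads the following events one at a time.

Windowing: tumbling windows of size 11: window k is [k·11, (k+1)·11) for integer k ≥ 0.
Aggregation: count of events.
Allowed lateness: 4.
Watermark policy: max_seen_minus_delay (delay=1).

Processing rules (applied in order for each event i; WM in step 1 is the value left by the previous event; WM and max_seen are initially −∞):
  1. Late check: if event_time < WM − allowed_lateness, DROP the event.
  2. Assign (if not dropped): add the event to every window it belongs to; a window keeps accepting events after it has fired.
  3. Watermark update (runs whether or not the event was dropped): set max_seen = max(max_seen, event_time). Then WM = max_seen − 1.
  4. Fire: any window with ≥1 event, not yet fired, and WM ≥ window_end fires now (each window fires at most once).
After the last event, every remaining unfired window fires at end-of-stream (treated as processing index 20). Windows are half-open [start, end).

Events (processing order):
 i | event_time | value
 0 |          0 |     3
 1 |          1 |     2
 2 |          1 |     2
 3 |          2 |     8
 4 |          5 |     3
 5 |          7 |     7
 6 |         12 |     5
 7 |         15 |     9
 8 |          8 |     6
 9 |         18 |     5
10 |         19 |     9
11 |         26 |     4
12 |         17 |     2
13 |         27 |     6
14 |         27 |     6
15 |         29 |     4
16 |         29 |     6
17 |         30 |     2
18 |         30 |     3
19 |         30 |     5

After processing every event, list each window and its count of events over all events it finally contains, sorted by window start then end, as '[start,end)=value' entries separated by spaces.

i=0 t=0 v=3: → [0,11); WM=-1
i=1 t=1 v=2: → [0,11); WM=0
i=2 t=1 v=2: → [0,11); WM=0
i=3 t=2 v=8: → [0,11); WM=1
i=4 t=5 v=3: → [0,11); WM=4
i=5 t=7 v=7: → [0,11); WM=6
i=6 t=12 v=5: → [11,22); WM=11; [0,11) fires=6
i=7 t=15 v=9: → [11,22); WM=14
i=8 t=8 v=6: DROP (t<14-4); WM=14
i=9 t=18 v=5: → [11,22); WM=17
i=10 t=19 v=9: → [11,22); WM=18
i=11 t=26 v=4: → [22,33); WM=25; [11,22) fires=4
i=12 t=17 v=2: DROP (t<25-4); WM=25
i=13 t=27 v=6: → [22,33); WM=26
i=14 t=27 v=6: → [22,33); WM=26
i=15 t=29 v=4: → [22,33); WM=28
i=16 t=29 v=6: → [22,33); WM=28
i=17 t=30 v=2: → [22,33); WM=29
i=18 t=30 v=3: → [22,33); WM=29
i=19 t=30 v=5: → [22,33); WM=29

[0,11)=6 [11,22)=4 [22,33)=8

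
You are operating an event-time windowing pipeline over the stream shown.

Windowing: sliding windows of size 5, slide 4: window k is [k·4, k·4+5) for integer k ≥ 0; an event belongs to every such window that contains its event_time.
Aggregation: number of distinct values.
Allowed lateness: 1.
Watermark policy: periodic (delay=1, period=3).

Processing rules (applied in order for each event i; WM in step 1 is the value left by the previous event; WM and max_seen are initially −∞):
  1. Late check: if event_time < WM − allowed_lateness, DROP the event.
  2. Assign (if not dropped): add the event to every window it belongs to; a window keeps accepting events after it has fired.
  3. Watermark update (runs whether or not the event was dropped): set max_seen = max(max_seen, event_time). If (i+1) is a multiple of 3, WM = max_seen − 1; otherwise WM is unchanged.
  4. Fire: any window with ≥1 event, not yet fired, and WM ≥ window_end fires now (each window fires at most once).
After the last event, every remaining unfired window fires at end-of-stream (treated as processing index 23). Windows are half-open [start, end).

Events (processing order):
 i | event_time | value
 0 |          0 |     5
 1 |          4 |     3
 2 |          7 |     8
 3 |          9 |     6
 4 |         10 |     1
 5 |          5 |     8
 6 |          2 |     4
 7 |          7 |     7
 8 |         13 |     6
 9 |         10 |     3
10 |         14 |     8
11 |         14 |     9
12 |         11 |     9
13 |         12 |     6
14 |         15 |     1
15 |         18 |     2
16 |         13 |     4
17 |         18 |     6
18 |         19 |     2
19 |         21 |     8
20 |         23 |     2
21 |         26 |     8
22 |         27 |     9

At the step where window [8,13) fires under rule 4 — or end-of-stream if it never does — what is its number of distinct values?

2

i=0 t=0 v=5: → [0,5); WM=−∞
i=1 t=4 v=3: → [4,9),[0,5); WM=−∞
i=2 t=7 v=8: → [4,9); WM=6; [0,5) fires=2
i=3 t=9 v=6: → [8,13); WM=6
i=4 t=10 v=1: → [8,13); WM=6
i=5 t=5 v=8: → [4,9); WM=9; [4,9) fires=2
i=6 t=2 v=4: DROP (t<9-1); WM=9
i=7 t=7 v=7: DROP (t<9-1); WM=9
i=8 t=13 v=6: → [12,17); WM=12
i=9 t=10 v=3: DROP (t<12-1); WM=12
i=10 t=14 v=8: → [12,17); WM=12
i=11 t=14 v=9: → [12,17); WM=13; [8,13) fires=2
i=12 t=11 v=9: DROP (t<13-1); WM=13
i=13 t=12 v=6: → [12,17),[8,13); WM=13
i=14 t=15 v=1: → [12,17); WM=14
i=15 t=18 v=2: → [16,21); WM=14
i=16 t=13 v=4: → [12,17); WM=14
i=17 t=18 v=6: → [16,21); WM=17; [12,17) fires=5
i=18 t=19 v=2: → [16,21); WM=17
i=19 t=21 v=8: → [20,25); WM=17
i=20 t=23 v=2: → [20,25); WM=22; [16,21) fires=2
i=21 t=26 v=8: → [24,29); WM=22
i=22 t=27 v=9: → [24,29); WM=22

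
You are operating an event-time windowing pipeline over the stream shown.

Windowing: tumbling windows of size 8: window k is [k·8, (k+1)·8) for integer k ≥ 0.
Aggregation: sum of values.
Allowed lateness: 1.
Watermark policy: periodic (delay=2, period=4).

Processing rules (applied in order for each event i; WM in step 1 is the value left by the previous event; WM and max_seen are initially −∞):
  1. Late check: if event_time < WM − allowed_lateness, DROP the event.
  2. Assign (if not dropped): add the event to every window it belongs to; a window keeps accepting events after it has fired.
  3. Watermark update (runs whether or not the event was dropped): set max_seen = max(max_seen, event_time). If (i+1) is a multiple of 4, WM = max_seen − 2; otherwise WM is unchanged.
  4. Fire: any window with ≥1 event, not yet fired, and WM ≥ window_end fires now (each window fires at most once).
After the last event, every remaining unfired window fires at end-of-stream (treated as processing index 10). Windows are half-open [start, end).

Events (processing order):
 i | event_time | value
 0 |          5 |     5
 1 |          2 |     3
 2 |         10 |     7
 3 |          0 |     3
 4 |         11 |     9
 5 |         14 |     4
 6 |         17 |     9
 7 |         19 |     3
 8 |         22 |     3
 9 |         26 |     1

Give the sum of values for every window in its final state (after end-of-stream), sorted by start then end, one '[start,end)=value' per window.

[0,8)=11 [8,16)=20 [16,24)=15 [24,32)=1

i=0 t=5 v=5: → [0,8); WM=−∞
i=1 t=2 v=3: → [0,8); WM=−∞
i=2 t=10 v=7: → [8,16); WM=−∞
i=3 t=0 v=3: → [0,8); WM=8; [0,8) fires=11
i=4 t=11 v=9: → [8,16); WM=8
i=5 t=14 v=4: → [8,16); WM=8
i=6 t=17 v=9: → [16,24); WM=8
i=7 t=19 v=3: → [16,24); WM=17; [8,16) fires=20
i=8 t=22 v=3: → [16,24); WM=17
i=9 t=26 v=1: → [24,32); WM=17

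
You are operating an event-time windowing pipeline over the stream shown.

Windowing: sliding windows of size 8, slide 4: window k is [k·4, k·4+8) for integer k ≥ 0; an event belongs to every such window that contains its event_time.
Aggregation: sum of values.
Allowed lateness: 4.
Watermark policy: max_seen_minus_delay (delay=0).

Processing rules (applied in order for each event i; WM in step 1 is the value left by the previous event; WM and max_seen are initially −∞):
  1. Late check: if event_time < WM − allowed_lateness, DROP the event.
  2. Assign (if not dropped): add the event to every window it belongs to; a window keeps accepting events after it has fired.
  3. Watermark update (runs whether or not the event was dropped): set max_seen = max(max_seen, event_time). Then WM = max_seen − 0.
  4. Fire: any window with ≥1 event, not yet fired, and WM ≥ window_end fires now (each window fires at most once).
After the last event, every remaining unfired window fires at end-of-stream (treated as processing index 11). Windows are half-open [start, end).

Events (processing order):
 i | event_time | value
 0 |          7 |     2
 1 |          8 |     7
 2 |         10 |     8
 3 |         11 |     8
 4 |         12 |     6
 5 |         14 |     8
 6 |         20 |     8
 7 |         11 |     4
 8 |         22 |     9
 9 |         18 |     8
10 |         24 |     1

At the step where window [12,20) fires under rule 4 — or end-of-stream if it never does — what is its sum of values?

i=0 t=7 v=2: → [4,12),[0,8); WM=7
i=1 t=8 v=7: → [8,16),[4,12); WM=8; [0,8) fires=2
i=2 t=10 v=8: → [8,16),[4,12); WM=10
i=3 t=11 v=8: → [8,16),[4,12); WM=11
i=4 t=12 v=6: → [12,20),[8,16); WM=12; [4,12) fires=25
i=5 t=14 v=8: → [12,20),[8,16); WM=14
i=6 t=20 v=8: → [20,28),[16,24); WM=20; [8,16) fires=37 [12,20) fires=14
i=7 t=11 v=4: DROP (t<20-4); WM=20
i=8 t=22 v=9: → [20,28),[16,24); WM=22
i=9 t=18 v=8: → [16,24),[12,20); WM=22
i=10 t=24 v=1: → [24,32),[20,28); WM=24; [16,24) fires=25

14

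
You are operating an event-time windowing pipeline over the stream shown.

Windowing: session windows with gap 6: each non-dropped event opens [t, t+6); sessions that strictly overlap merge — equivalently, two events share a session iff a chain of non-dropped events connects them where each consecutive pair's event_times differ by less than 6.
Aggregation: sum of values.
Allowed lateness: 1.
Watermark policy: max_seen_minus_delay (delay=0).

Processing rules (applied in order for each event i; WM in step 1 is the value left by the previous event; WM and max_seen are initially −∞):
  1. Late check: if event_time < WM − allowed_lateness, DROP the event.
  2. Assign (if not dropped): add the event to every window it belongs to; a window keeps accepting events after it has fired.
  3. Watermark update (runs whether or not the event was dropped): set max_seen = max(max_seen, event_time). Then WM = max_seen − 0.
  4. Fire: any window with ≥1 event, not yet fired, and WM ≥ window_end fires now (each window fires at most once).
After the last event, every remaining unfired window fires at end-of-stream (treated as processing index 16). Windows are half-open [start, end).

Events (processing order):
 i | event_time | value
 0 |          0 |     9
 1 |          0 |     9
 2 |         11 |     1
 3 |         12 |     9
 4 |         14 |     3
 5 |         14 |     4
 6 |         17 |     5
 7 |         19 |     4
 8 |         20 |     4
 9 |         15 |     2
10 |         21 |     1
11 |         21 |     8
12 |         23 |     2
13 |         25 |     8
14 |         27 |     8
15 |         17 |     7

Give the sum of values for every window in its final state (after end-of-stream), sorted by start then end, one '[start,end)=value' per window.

i=0 t=0 v=9: → [0,6); WM=0
i=1 t=0 v=9: → [0,6); WM=0
i=2 t=11 v=1: → [11,17); WM=11
i=3 t=12 v=9: → [11,18); WM=12
i=4 t=14 v=3: → [11,20); WM=14
i=5 t=14 v=4: → [11,20); WM=14
i=6 t=17 v=5: → [11,23); WM=17
i=7 t=19 v=4: → [11,25); WM=19
i=8 t=20 v=4: → [11,26); WM=20
i=9 t=15 v=2: DROP (t<20-1); WM=20
i=10 t=21 v=1: → [11,27); WM=21
i=11 t=21 v=8: → [11,27); WM=21
i=12 t=23 v=2: → [11,29); WM=23
i=13 t=25 v=8: → [11,31); WM=25
i=14 t=27 v=8: → [11,33); WM=27
i=15 t=17 v=7: DROP (t<27-1); WM=27

[0,6)=18 [11,33)=57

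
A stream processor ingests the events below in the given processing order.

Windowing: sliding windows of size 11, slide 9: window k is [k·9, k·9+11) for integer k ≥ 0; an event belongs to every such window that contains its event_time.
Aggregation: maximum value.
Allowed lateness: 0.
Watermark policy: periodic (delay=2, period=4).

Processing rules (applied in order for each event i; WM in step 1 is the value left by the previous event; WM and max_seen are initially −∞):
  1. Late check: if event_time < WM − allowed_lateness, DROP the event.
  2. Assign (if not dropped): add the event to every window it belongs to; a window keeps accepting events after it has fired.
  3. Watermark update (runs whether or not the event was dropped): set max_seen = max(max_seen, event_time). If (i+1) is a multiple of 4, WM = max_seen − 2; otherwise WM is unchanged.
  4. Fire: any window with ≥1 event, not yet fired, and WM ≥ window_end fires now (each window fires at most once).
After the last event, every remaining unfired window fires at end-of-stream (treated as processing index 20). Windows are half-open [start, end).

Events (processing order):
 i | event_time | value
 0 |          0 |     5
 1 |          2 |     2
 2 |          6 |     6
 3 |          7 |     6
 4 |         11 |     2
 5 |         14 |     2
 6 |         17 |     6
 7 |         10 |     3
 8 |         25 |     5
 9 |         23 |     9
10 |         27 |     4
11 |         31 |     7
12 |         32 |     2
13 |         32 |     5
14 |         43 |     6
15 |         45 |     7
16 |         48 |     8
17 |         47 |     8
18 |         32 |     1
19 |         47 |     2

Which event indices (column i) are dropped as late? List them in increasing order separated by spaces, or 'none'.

18

i=0 t=0 v=5: → [0,11); WM=−∞
i=1 t=2 v=2: → [0,11); WM=−∞
i=2 t=6 v=6: → [0,11); WM=−∞
i=3 t=7 v=6: → [0,11); WM=5
i=4 t=11 v=2: → [9,20); WM=5
i=5 t=14 v=2: → [9,20); WM=5
i=6 t=17 v=6: → [9,20); WM=5
i=7 t=10 v=3: → [9,20),[0,11); WM=15; [0,11) fires=6
i=8 t=25 v=5: → [18,29); WM=15
i=9 t=23 v=9: → [18,29); WM=15
i=10 t=27 v=4: → [27,38),[18,29); WM=15
i=11 t=31 v=7: → [27,38); WM=29; [9,20) fires=6 [18,29) fires=9
i=12 t=32 v=2: → [27,38); WM=29
i=13 t=32 v=5: → [27,38); WM=29
i=14 t=43 v=6: → [36,47); WM=29
i=15 t=45 v=7: → [45,56),[36,47); WM=43; [27,38) fires=7
i=16 t=48 v=8: → [45,56); WM=43
i=17 t=47 v=8: → [45,56); WM=43
i=18 t=32 v=1: DROP (t<43-0); WM=43
i=19 t=47 v=2: → [45,56); WM=46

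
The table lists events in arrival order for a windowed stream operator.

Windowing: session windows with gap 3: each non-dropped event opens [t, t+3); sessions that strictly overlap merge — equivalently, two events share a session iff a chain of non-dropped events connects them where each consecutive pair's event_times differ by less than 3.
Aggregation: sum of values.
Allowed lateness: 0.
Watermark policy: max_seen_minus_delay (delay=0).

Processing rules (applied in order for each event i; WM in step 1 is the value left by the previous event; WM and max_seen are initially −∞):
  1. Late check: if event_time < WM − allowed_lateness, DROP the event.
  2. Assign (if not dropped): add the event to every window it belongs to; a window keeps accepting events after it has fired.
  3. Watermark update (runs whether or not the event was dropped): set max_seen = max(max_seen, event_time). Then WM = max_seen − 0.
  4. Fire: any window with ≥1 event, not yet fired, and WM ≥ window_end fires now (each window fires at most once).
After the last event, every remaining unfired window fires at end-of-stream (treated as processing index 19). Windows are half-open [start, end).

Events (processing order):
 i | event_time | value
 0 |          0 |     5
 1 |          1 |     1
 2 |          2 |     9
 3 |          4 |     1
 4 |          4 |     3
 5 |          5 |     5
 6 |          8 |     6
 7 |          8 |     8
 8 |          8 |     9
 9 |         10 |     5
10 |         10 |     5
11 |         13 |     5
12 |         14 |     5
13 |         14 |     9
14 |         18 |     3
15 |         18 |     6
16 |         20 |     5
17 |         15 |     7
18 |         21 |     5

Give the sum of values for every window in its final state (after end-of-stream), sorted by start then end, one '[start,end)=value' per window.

[0,8)=24 [8,13)=33 [13,17)=19 [18,24)=19

i=0 t=0 v=5: → [0,3); WM=0
i=1 t=1 v=1: → [0,4); WM=1
i=2 t=2 v=9: → [0,5); WM=2
i=3 t=4 v=1: → [0,7); WM=4
i=4 t=4 v=3: → [0,7); WM=4
i=5 t=5 v=5: → [0,8); WM=5
i=6 t=8 v=6: → [8,11); WM=8
i=7 t=8 v=8: → [8,11); WM=8
i=8 t=8 v=9: → [8,11); WM=8
i=9 t=10 v=5: → [8,13); WM=10
i=10 t=10 v=5: → [8,13); WM=10
i=11 t=13 v=5: → [13,16); WM=13
i=12 t=14 v=5: → [13,17); WM=14
i=13 t=14 v=9: → [13,17); WM=14
i=14 t=18 v=3: → [18,21); WM=18
i=15 t=18 v=6: → [18,21); WM=18
i=16 t=20 v=5: → [18,23); WM=20
i=17 t=15 v=7: DROP (t<20-0); WM=20
i=18 t=21 v=5: → [18,24); WM=21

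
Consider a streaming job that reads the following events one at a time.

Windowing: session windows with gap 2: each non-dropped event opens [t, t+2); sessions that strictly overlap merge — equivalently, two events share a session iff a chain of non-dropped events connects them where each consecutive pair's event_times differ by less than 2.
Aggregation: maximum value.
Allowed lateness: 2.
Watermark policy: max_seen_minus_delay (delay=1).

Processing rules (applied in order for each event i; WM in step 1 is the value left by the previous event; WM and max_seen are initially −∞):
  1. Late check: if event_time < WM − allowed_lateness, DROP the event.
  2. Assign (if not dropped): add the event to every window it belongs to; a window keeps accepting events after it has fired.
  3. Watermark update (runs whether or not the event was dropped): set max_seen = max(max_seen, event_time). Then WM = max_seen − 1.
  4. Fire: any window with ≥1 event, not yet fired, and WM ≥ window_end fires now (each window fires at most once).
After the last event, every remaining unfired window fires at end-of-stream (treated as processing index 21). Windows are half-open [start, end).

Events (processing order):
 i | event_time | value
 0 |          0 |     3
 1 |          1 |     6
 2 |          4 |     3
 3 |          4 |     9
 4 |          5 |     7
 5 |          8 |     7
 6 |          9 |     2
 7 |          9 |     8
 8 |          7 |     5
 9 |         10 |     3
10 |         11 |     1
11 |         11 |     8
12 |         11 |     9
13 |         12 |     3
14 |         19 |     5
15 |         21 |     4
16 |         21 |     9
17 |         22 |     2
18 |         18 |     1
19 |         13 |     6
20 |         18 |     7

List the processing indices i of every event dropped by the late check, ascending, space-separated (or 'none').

18 19 20

i=0 t=0 v=3: → [0,2); WM=-1
i=1 t=1 v=6: → [0,3); WM=0
i=2 t=4 v=3: → [4,6); WM=3
i=3 t=4 v=9: → [4,6); WM=3
i=4 t=5 v=7: → [4,7); WM=4
i=5 t=8 v=7: → [8,10); WM=7
i=6 t=9 v=2: → [8,11); WM=8
i=7 t=9 v=8: → [8,11); WM=8
i=8 t=7 v=5: → [7,11); WM=8
i=9 t=10 v=3: → [7,12); WM=9
i=10 t=11 v=1: → [7,13); WM=10
i=11 t=11 v=8: → [7,13); WM=10
i=12 t=11 v=9: → [7,13); WM=10
i=13 t=12 v=3: → [7,14); WM=11
i=14 t=19 v=5: → [19,21); WM=18
i=15 t=21 v=4: → [21,23); WM=20
i=16 t=21 v=9: → [21,23); WM=20
i=17 t=22 v=2: → [21,24); WM=21
i=18 t=18 v=1: DROP (t<21-2); WM=21
i=19 t=13 v=6: DROP (t<21-2); WM=21
i=20 t=18 v=7: DROP (t<21-2); WM=21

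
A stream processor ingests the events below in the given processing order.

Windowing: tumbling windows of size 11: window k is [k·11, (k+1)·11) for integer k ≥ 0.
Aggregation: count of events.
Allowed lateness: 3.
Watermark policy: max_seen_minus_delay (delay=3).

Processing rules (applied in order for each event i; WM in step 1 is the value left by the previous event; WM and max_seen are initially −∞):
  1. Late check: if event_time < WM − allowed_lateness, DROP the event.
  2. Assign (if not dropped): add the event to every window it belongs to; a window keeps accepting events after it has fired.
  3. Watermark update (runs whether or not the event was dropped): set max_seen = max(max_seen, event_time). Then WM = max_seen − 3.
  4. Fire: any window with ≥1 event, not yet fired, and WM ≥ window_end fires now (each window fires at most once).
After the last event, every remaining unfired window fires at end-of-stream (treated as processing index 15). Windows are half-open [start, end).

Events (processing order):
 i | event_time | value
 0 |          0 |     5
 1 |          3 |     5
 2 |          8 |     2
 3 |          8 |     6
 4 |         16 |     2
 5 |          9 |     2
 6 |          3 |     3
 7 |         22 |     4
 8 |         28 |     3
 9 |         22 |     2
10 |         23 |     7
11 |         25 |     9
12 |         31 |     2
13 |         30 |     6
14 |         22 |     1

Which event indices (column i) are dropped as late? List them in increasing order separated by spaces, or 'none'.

5 6 14

i=0 t=0 v=5: → [0,11); WM=-3
i=1 t=3 v=5: → [0,11); WM=0
i=2 t=8 v=2: → [0,11); WM=5
i=3 t=8 v=6: → [0,11); WM=5
i=4 t=16 v=2: → [11,22); WM=13; [0,11) fires=4
i=5 t=9 v=2: DROP (t<13-3); WM=13
i=6 t=3 v=3: DROP (t<13-3); WM=13
i=7 t=22 v=4: → [22,33); WM=19
i=8 t=28 v=3: → [22,33); WM=25; [11,22) fires=1
i=9 t=22 v=2: → [22,33); WM=25
i=10 t=23 v=7: → [22,33); WM=25
i=11 t=25 v=9: → [22,33); WM=25
i=12 t=31 v=2: → [22,33); WM=28
i=13 t=30 v=6: → [22,33); WM=28
i=14 t=22 v=1: DROP (t<28-3); WM=28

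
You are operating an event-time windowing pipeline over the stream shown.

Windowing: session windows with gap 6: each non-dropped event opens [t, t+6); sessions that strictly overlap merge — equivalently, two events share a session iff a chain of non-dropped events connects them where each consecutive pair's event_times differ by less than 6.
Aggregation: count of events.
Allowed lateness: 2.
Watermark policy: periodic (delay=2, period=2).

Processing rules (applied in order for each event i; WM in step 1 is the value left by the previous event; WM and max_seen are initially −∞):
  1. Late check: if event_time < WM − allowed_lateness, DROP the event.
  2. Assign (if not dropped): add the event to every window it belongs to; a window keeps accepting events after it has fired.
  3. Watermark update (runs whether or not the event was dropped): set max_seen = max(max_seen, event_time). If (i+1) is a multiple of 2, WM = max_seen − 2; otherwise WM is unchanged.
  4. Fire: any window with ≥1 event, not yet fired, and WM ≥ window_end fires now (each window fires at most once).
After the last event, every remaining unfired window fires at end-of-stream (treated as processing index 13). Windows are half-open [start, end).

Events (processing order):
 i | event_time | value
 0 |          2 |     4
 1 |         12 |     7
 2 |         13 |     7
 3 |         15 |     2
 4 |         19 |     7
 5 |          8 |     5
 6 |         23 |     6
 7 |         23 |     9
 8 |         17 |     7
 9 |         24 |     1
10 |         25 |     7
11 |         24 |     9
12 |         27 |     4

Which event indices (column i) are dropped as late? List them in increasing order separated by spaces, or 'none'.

i=0 t=2 v=4: → [2,8); WM=−∞
i=1 t=12 v=7: → [12,18); WM=10
i=2 t=13 v=7: → [12,19); WM=10
i=3 t=15 v=2: → [12,21); WM=13
i=4 t=19 v=7: → [12,25); WM=13
i=5 t=8 v=5: DROP (t<13-2); WM=17
i=6 t=23 v=6: → [12,29); WM=17
i=7 t=23 v=9: → [12,29); WM=21
i=8 t=17 v=7: DROP (t<21-2); WM=21
i=9 t=24 v=1: → [12,30); WM=22
i=10 t=25 v=7: → [12,31); WM=22
i=11 t=24 v=9: → [12,31); WM=23
i=12 t=27 v=4: → [12,33); WM=23

5 8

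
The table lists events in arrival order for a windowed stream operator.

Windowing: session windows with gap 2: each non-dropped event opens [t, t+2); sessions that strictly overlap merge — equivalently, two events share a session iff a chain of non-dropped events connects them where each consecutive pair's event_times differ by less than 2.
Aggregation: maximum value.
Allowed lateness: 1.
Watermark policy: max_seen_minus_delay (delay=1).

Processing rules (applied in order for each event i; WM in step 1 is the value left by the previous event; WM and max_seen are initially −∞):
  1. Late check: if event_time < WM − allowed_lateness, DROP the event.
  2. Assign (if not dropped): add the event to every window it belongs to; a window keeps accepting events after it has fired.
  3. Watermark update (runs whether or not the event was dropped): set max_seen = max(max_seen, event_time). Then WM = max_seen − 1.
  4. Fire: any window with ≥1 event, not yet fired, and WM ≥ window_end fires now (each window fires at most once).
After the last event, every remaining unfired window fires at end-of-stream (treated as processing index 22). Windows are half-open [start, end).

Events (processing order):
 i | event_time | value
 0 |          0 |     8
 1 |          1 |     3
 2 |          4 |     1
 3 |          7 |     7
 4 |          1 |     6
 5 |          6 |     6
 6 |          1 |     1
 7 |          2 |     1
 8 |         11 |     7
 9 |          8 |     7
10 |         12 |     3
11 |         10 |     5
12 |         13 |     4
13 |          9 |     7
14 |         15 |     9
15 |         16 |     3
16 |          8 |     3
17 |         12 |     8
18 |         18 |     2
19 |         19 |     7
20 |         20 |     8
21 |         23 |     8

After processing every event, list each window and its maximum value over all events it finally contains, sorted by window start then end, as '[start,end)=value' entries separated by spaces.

i=0 t=0 v=8: → [0,2); WM=-1
i=1 t=1 v=3: → [0,3); WM=0
i=2 t=4 v=1: → [4,6); WM=3
i=3 t=7 v=7: → [7,9); WM=6
i=4 t=1 v=6: DROP (t<6-1); WM=6
i=5 t=6 v=6: → [6,9); WM=6
i=6 t=1 v=1: DROP (t<6-1); WM=6
i=7 t=2 v=1: DROP (t<6-1); WM=6
i=8 t=11 v=7: → [11,13); WM=10
i=9 t=8 v=7: DROP (t<10-1); WM=10
i=10 t=12 v=3: → [11,14); WM=11
i=11 t=10 v=5: → [10,14); WM=11
i=12 t=13 v=4: → [10,15); WM=12
i=13 t=9 v=7: DROP (t<12-1); WM=12
i=14 t=15 v=9: → [15,17); WM=14
i=15 t=16 v=3: → [15,18); WM=15
i=16 t=8 v=3: DROP (t<15-1); WM=15
i=17 t=12 v=8: DROP (t<15-1); WM=15
i=18 t=18 v=2: → [18,20); WM=17
i=19 t=19 v=7: → [18,21); WM=18
i=20 t=20 v=8: → [18,22); WM=19
i=21 t=23 v=8: → [23,25); WM=22

[0,3)=8 [4,6)=1 [6,9)=7 [10,15)=7 [15,18)=9 [18,22)=8 [23,25)=8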